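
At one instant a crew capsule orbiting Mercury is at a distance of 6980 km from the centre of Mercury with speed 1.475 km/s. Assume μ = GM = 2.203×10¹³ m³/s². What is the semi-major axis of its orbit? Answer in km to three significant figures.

r = 6.980×10⁶ m.
Vis-viva rearranged: 1/a = 2/r − v²/μ = 2.865×10⁻⁷ − 9.876×10⁻⁸ = 1.878×10⁻⁷ m⁻¹.
a = 5.326×10⁶ m = 5325.5 km.

a ≈ 5330 km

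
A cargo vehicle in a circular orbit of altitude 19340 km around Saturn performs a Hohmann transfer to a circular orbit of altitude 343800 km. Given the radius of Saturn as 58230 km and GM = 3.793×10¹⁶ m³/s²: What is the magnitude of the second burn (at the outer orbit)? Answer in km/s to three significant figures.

r₁ = 58230 + 19340 = 77570 km = 7.7570×10⁷ m.
r₂ = 58230 + 343800 = 402030 km = 4.0203×10⁸ m.
Transfer ellipse a_t = (r₁ + r₂)/2 = 2.398×10⁸ m.
At r₁: circular v_c1 = √(μ/r₁) = 22110 m/s; transfer-perikrone v_p = √[μ(2/r₁ − 1/a_t)] = 28630 m/s.
At r₂: circular v_c2 = √(μ/r₂) = 9713 m/s; transfer-apokrone v_a = √[μ(2/r₂ − 1/a_t)] = 5524 m/s.
Δv₂ = v_c2 − v_a = 4189 m/s.
= 4.189 km/s.

Δv ≈ 4.19 km/s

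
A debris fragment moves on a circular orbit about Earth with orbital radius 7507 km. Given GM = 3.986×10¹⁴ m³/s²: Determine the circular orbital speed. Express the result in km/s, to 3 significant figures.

v ≈ 7.29 km/s

r = 7507 km = 7.507×10⁶ m.
For a circular orbit v = √(μ/r) = √(3.986×10¹⁴ / 7.507×10⁶) = √(5.310×10⁷) = 7287 m/s.
That is 7.287 km/s.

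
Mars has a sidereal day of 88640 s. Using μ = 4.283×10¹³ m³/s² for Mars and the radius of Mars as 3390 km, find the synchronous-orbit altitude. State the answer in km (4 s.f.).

h_sync ≈ 17040 km

A synchronous orbit has period T, so by Kepler's third law a = (μT²/4π²)^(1/3).
μT²/4π² = 4.283×10¹³ × (8.864×10⁴)² / 39.48 = 8.524×10²¹ m³.
a = 2.043×10⁷ m = 20428 km.
Altitude h = a − R = 20428 − 3390 = 17038 km.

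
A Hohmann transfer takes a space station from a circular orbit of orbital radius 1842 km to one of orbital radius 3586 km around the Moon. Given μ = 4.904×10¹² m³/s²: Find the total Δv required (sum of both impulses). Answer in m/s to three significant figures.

Δv_total ≈ 450 m/s

r₁ = 1842 km = 1.842×10⁶ m.
r₂ = 3586 km = 3.586×10⁶ m.
Transfer ellipse a_t = (r₁ + r₂)/2 = 2.714×10⁶ m.
At r₁: circular v_c1 = √(μ/r₁) = 1632 m/s; transfer-perilune v_p = √[μ(2/r₁ − 1/a_t)] = 1876 m/s.
Δv₁ = v_p − v_c1 = 243.9 m/s.
At r₂: circular v_c2 = √(μ/r₂) = 1169 m/s; transfer-apolune v_a = √[μ(2/r₂ − 1/a_t)] = 963.4 m/s.
Δv₂ = v_c2 − v_a = 206.0 m/s.
Total Δv = Δv₁ + Δv₂ = 449.9 m/s.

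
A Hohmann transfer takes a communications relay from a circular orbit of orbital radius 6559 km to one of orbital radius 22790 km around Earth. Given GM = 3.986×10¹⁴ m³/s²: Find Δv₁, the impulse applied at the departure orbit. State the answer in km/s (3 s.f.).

Δv ≈ 1.92 km/s

r₁ = 6559 km = 6.559×10⁶ m.
r₂ = 22790 km = 2.279×10⁷ m.
Transfer ellipse a_t = (r₁ + r₂)/2 = 1.467×10⁷ m.
At r₁: circular v_c1 = √(μ/r₁) = 7796 m/s; transfer-perigee v_p = √[μ(2/r₁ − 1/a_t)] = 9715 m/s.
Δv₁ = v_p − v_c1 = 1919 m/s.
= 1.919 km/s.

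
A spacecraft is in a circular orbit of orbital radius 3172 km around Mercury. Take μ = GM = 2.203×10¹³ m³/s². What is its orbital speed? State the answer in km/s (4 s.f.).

r = 3172 km = 3.172×10⁶ m.
For a circular orbit v = √(μ/r) = √(2.203×10¹³ / 3.172×10⁶) = √(6.945×10⁶) = 2635 m/s.
That is 2.635 km/s.

v ≈ 2.635 km/s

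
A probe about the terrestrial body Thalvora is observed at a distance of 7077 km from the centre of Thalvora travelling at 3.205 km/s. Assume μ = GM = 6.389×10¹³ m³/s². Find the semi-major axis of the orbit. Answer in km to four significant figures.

a ≈ 8208 km

r = 7.077×10⁶ m.
Vis-viva rearranged: 1/a = 2/r − v²/μ = 2.826×10⁻⁷ − 1.608×10⁻⁷ = 1.218×10⁻⁷ m⁻¹.
a = 8.208×10⁶ m = 8208.2 km.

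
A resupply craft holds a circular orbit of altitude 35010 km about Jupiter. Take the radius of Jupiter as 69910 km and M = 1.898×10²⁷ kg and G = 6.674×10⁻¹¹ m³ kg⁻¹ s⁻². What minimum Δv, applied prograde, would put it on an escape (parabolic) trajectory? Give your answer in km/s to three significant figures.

Δv ≈ 14.4 km/s

μ = GM = 6.674×10⁻¹¹ × 1.898×10²⁷ = 1.267×10¹⁷ m³/s².
r = 69910 + 35010 = 104920 km = 1.0492×10⁸ m.
Circular speed v_c = √(μ/r) = 34750 m/s.
Escape speed v_esc = √(2μ/r) = √2 × v_c = 49140 m/s.
Δv = v_esc − v_c = 14390 m/s = 14.39 km/s.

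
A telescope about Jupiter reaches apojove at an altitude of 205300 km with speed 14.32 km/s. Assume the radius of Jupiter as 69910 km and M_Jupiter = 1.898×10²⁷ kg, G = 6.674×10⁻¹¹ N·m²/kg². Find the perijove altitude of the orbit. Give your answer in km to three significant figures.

μ = GM = 6.674×10⁻¹¹ × 1.898×10²⁷ = 1.267×10¹⁷ m³/s².
r_a = 69910 + 205300 = 2.7521×10⁵ km = 2.752×10⁸ m.
Specific energy ε = v²/2 − μ/r = -3.577×10⁸ J/kg, so a = −μ/(2ε) = 1.770×10⁸ m.
The apsides satisfy r_p + r_a = 2a, so the perijove radius is 2a − r_a = 7.888×10⁷ m = 78876 km.
Perijove altitude = 78876 − 69910 = 8966.4 km.

perijove altitude ≈ 8970 km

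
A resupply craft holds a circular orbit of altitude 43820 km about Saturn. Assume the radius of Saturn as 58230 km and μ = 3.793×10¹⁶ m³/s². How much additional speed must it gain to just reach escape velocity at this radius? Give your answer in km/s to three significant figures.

Δv ≈ 7.99 km/s

r = 58230 + 43820 = 102050 km = 1.0205×10⁸ m.
Circular speed v_c = √(μ/r) = 19280 m/s.
Escape speed v_esc = √(2μ/r) = √2 × v_c = 27260 m/s.
Δv = v_esc − v_c = 7986 m/s = 7.986 km/s.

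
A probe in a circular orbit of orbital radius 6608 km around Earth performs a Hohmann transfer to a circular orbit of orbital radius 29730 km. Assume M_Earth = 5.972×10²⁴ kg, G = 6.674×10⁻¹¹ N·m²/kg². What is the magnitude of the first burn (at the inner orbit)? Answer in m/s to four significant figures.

Δv ≈ 2168 m/s

μ = GM = 6.674×10⁻¹¹ × 5.972×10²⁴ = 3.986×10¹⁴ m³/s².
r₁ = 6608 km = 6.608×10⁶ m.
r₂ = 29730 km = 2.973×10⁷ m.
Transfer ellipse a_t = (r₁ + r₂)/2 = 1.817×10⁷ m.
At r₁: circular v_c1 = √(μ/r₁) = 7766 m/s; transfer-perigee v_p = √[μ(2/r₁ − 1/a_t)] = 9935 m/s.
Δv₁ = v_p − v_c1 = 2168 m/s.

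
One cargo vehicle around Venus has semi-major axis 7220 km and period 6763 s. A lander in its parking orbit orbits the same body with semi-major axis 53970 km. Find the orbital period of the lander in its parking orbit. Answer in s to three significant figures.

T₂ ≈ 1.38×10⁵ s

Kepler's third law: T² ∝ a³, so T₂ = T₁ (a₂/a₁)^(3/2).
a₂/a₁ = 7.475, (a₂/a₁)^(3/2) = 20.44.
T₂ = 6763 × 20.44 = 1.382×10⁵ s.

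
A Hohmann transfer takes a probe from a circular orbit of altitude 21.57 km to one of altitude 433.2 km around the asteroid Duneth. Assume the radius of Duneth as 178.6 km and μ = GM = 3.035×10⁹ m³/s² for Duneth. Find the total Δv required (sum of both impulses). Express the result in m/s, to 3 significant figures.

r₁ = 178.6 + 21.57 = 200.17 km = 2.0017×10⁵ m.
r₂ = 178.6 + 433.2 = 611.80 km = 6.1180×10⁵ m.
Transfer ellipse a_t = (r₁ + r₂)/2 = 4.060×10⁵ m.
At r₁: circular v_c1 = √(μ/r₁) = 123.1 m/s; transfer-periapsis v_p = √[μ(2/r₁ − 1/a_t)] = 151.2 m/s.
Δv₁ = v_p − v_c1 = 28.02 m/s.
At r₂: circular v_c2 = √(μ/r₂) = 70.43 m/s; transfer-apoapsis v_a = √[μ(2/r₂ − 1/a_t)] = 49.46 m/s.
Δv₂ = v_c2 − v_a = 20.98 m/s.
Total Δv = Δv₁ + Δv₂ = 49.00 m/s.

Δv_total ≈ 49.0 m/s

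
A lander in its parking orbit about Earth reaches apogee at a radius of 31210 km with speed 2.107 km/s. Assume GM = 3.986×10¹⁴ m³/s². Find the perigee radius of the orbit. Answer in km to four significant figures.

r_a = 3.121×10⁷ m.
Specific energy ε = v²/2 − μ/r = -1.055×10⁷ J/kg, so a = −μ/(2ε) = 1.889×10⁷ m.
The apsides satisfy r_p + r_a = 2a, so the perigee radius is 2a − r_a = 6.565×10⁶ m = 6565.5 km.

perigee radius ≈ 6565 km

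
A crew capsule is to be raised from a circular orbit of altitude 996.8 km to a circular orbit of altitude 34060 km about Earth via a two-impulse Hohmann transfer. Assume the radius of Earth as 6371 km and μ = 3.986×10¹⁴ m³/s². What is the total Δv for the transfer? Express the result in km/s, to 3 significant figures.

Δv_total ≈ 3.61 km/s

r₁ = 6371 + 996.8 = 7367.8 km = 7.3678×10⁶ m.
r₂ = 6371 + 34060 = 40431 km = 4.0431×10⁷ m.
Transfer ellipse a_t = (r₁ + r₂)/2 = 2.390×10⁷ m.
At r₁: circular v_c1 = √(μ/r₁) = 7355 m/s; transfer-perigee v_p = √[μ(2/r₁ − 1/a_t)] = 9567 m/s.
Δv₁ = v_p − v_c1 = 2211 m/s.
At r₂: circular v_c2 = √(μ/r₂) = 3140 m/s; transfer-apogee v_a = √[μ(2/r₂ − 1/a_t)] = 1743 m/s.
Δv₂ = v_c2 − v_a = 1397 m/s.
Total Δv = Δv₁ + Δv₂ = 3608 m/s = 3.608 km/s.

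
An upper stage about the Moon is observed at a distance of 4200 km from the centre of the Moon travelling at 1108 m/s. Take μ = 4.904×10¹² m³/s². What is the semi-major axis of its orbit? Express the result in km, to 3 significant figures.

r = 4.200×10⁶ m.
Vis-viva rearranged: 1/a = 2/r − v²/μ = 4.762×10⁻⁷ − 2.503×10⁻⁷ = 2.259×10⁻⁷ m⁻¹.
a = 4.428×10⁶ m = 4427.7 km.

a ≈ 4430 km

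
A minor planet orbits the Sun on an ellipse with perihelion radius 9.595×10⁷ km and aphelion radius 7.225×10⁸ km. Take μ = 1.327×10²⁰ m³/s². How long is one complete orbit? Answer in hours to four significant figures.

T ≈ 39660 hours

Semi-major axis a = (r_p + r_a)/2 = (9.5950×10⁷ + 7.2250×10⁸)/2 = 4.0922×10⁸ km = 4.092×10¹¹ m.
By Kepler's third law T = 2π√(a³/μ) = 2π × 2.273×10⁷ = 1.428×10⁸ s.
= 39660 hours.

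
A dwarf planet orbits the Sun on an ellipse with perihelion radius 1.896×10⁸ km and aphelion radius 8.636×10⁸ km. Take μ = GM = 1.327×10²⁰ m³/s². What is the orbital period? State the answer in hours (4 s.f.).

T ≈ 57900 hours

Semi-major axis a = (r_p + r_a)/2 = (1.8960×10⁸ + 8.6360×10⁸)/2 = 5.2660×10⁸ km = 5.266×10¹¹ m.
By Kepler's third law T = 2π√(a³/μ) = 2π × 3.317×10⁷ = 2.084×10⁸ s.
= 57900 hours.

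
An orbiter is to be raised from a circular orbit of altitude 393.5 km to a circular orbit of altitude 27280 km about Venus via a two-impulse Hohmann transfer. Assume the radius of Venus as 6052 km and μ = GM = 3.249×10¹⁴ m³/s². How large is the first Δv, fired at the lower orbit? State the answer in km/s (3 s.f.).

Δv ≈ 2.09 km/s

r₁ = 6052 + 393.5 = 6445.5 km = 6.4455×10⁶ m.
r₂ = 6052 + 27280 = 33332 km = 3.3332×10⁷ m.
Transfer ellipse a_t = (r₁ + r₂)/2 = 1.989×10⁷ m.
At r₁: circular v_c1 = √(μ/r₁) = 7100 m/s; transfer-periapsis v_p = √[μ(2/r₁ − 1/a_t)] = 9191 m/s.
Δv₁ = v_p − v_c1 = 2091 m/s.
= 2.091 km/s.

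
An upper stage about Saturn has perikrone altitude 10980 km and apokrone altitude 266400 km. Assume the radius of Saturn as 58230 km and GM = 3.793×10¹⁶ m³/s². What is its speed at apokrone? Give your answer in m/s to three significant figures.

r_p = 58230 + 10980 = 69210 km = 6.9210×10⁷ m.
r_a = 58230 + 266400 = 324630 km = 3.2463×10⁸ m.
Semi-major axis a = (r_p + r_a)/2 = 1.9692×10⁵ km = 1.969×10⁸ m.
Vis-viva: v² = μ(2/r − 1/a) = 3.793×10¹⁶ × (6.161×10⁻⁹ − 5.078×10⁻⁹) = 4.107×10⁷ m²/s².
v = 6408 m/s.

v ≈ 6410 m/s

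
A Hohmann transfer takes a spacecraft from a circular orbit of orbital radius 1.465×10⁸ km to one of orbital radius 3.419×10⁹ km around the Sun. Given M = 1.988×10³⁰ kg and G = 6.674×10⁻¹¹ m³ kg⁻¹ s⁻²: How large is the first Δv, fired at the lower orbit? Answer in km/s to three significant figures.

Δv ≈ 11.6 km/s

μ = GM = 6.674×10⁻¹¹ × 1.988×10³⁰ = 1.327×10²⁰ m³/s².
r₁ = 1.465×10⁸ km = 1.465×10¹¹ m.
r₂ = 3.419×10⁹ km = 3.419×10¹² m.
Transfer ellipse a_t = (r₁ + r₂)/2 = 1.783×10¹² m.
At r₁: circular v_c1 = √(μ/r₁) = 30090 m/s; transfer-perihelion v_p = √[μ(2/r₁ − 1/a_t)] = 41680 m/s.
Δv₁ = v_p − v_c1 = 11580 m/s.
= 11.58 km/s.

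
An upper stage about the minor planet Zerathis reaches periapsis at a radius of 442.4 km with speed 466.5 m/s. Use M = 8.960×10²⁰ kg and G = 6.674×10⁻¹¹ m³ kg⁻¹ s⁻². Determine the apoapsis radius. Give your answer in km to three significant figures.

μ = GM = 6.674×10⁻¹¹ × 8.960×10²⁰ = 5.980×10¹⁰ m³/s².
r_p = 4.424×10⁵ m.
Specific energy ε = v²/2 − μ/r = -2.636×10⁴ J/kg, so a = −μ/(2ε) = 1.134×10⁶ m.
The apsides satisfy r_p + r_a = 2a, so the apoapsis radius is 2a − r_p = 1.826×10⁶ m = 1826.3 km.

apoapsis radius ≈ 1830 km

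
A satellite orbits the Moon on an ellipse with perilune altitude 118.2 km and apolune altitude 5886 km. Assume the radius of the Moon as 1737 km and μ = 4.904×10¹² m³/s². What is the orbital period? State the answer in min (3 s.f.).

T ≈ 488 min

r_p = 1737 + 118.2 = 1855.2 km = 1.8552×10⁶ m.
r_a = 1737 + 5886 = 7623.0 km = 7.6230×10⁶ m.
Semi-major axis a = (r_p + r_a)/2 = (1855.2 + 7623.0)/2 = 4739.1 km = 4.739×10⁶ m.
By Kepler's third law T = 2π√(a³/μ) = 2π × 4.659×10³ = 2.927×10⁴ s.
= 487.9 min.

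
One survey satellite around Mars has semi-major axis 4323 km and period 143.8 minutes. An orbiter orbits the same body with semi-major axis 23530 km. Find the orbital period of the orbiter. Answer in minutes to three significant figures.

T₂ ≈ 1830 minutes

Kepler's third law: T² ∝ a³, so T₂ = T₁ (a₂/a₁)^(3/2).
a₂/a₁ = 5.443, (a₂/a₁)^(3/2) = 12.70.
T₂ = 143.8 × 12.70 = 1826 minutes.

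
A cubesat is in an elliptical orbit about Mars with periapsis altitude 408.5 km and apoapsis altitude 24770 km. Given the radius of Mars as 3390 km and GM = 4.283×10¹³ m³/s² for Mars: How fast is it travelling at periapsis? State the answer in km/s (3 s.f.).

r_p = 3390 + 408.5 = 3798.5 km = 3.7985×10⁶ m.
r_a = 3390 + 24770 = 28160 km = 2.8160×10⁷ m.
Semi-major axis a = (r_p + r_a)/2 = 15979 km = 1.598×10⁷ m.
Vis-viva: v² = μ(2/r − 1/a) = 4.283×10¹³ × (5.265×10⁻⁷ − 6.258×10⁻⁸) = 1.987×10⁷ m²/s².
v = 4458 m/s = 4.458 km/s.

v ≈ 4.46 km/s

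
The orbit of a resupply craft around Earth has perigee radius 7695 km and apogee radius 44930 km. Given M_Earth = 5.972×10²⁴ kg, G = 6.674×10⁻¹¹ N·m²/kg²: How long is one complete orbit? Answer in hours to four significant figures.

T ≈ 11.80 hours

μ = GM = 6.674×10⁻¹¹ × 5.972×10²⁴ = 3.986×10¹⁴ m³/s².
Semi-major axis a = (r_p + r_a)/2 = (7695.0 + 44930)/2 = 26312 km = 2.631×10⁷ m.
By Kepler's third law T = 2π√(a³/μ) = 2π × 6.761×10³ = 4.248×10⁴ s.
= 11.80 hours.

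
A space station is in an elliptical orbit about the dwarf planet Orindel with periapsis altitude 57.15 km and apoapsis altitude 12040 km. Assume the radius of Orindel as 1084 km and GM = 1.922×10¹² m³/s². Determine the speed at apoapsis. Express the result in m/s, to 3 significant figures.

r_p = 1084 + 57.15 = 1141.2 km = 1.1412×10⁶ m.
r_a = 1084 + 12040 = 13124 km = 1.3124×10⁷ m.
Semi-major axis a = (r_p + r_a)/2 = 7132.6 km = 7.133×10⁶ m.
Vis-viva: v² = μ(2/r − 1/a) = 1.922×10¹² × (1.524×10⁻⁷ − 1.402×10⁻⁷) = 2.343×10⁴ m²/s².
v = 153.1 m/s.

v ≈ 153 m/s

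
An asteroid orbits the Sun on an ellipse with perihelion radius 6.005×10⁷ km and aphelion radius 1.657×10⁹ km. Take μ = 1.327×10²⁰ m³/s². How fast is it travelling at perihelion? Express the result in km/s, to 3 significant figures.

Semi-major axis a = (r_p + r_a)/2 = 8.5852×10⁸ km = 8.585×10¹¹ m.
Vis-viva: v² = μ(2/r − 1/a) = 1.327×10²⁰ × (3.331×10⁻¹¹ − 1.165×10⁻¹²) = 4.265×10⁹ m²/s².
v = 65310 m/s = 65.31 km/s.

v ≈ 65.3 km/s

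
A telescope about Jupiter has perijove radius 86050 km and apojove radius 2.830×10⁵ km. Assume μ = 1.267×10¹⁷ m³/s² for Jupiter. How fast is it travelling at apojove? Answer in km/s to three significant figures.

Semi-major axis a = (r_p + r_a)/2 = 1.8452×10⁵ km = 1.845×10⁸ m.
Vis-viva: v² = μ(2/r − 1/a) = 1.267×10¹⁷ × (7.067×10⁻⁹ − 5.419×10⁻⁹) = 2.088×10⁸ m²/s².
v = 14450 m/s = 14.45 km/s.

v ≈ 14.4 km/s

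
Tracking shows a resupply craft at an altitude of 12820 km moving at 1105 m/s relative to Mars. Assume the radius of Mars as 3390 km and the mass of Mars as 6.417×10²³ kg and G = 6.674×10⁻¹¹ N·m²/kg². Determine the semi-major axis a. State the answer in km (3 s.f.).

μ = GM = 6.674×10⁻¹¹ × 6.417×10²³ = 4.283×10¹³ m³/s².
r = 3390 + 12820 = 16210 km = 1.621×10⁷ m.
Specific orbital energy ε = v²/2 − μ/r = (1105)²/2 − 4.283×10¹³/1.621×10⁷ = -2.032×10⁶ J/kg.
Since ε = −μ/(2a), a = −μ/(2ε) = 1.054×10⁷ m = 10541 km.

a ≈ 10500 km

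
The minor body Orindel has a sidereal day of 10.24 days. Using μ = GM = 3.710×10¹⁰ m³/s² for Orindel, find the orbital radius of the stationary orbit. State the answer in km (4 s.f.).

T = 10.24 days = 8.847×10⁵ s.
A synchronous orbit has period T, so by Kepler's third law a = (μT²/4π²)^(1/3).
μT²/4π² = 3.710×10¹⁰ × (8.847×10⁵)² / 39.48 = 7.356×10²⁰ m³.
a = 9.027×10⁶ m = 9027.1 km.

r_sync ≈ 9027 km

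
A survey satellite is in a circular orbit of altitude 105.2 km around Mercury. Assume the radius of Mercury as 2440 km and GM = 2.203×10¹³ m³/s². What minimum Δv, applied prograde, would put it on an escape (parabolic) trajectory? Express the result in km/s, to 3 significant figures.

r = 2440 + 105.2 = 2545.2 km = 2.5452×10⁶ m.
Circular speed v_c = √(μ/r) = 2942 m/s.
Escape speed v_esc = √(2μ/r) = √2 × v_c = 4161 m/s.
Δv = v_esc − v_c = 1219 m/s = 1.219 km/s.

Δv ≈ 1.22 km/s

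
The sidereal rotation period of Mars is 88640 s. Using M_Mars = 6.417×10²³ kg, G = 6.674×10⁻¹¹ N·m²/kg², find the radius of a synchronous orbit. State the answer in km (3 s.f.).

r_sync ≈ 20400 km

μ = GM = 6.674×10⁻¹¹ × 6.417×10²³ = 4.283×10¹³ m³/s².
A synchronous orbit has period T, so by Kepler's third law a = (μT²/4π²)^(1/3).
μT²/4π² = 4.283×10¹³ × (8.864×10⁴)² / 39.48 = 8.524×10²¹ m³.
a = 2.043×10⁷ m = 20427 km.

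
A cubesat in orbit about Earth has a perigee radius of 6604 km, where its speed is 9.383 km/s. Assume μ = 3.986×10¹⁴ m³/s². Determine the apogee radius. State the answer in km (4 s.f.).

apogee radius ≈ 17790 km

r_p = 6.604×10⁶ m.
Specific energy ε = v²/2 − μ/r = -1.634×10⁷ J/kg, so a = −μ/(2ε) = 1.220×10⁷ m.
The apsides satisfy r_p + r_a = 2a, so the apogee radius is 2a − r_p = 1.779×10⁷ m = 17795 km.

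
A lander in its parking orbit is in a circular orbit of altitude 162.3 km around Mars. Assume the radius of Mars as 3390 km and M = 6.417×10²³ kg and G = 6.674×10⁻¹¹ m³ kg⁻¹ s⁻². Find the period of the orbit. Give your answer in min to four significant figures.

μ = GM = 6.674×10⁻¹¹ × 6.417×10²³ = 4.283×10¹³ m³/s².
r = 3390 + 162.3 = 3552.3 km = 3.5523×10⁶ m.
Kepler's third law: T = 2π√(r³/μ) = 2π√((3.552×10⁶)³ / 4.283×10¹³).
r³/μ = 1.047×10⁶ s², so T = 2π × 1.023×10³ = 6.428×10³ s.
Converting: 6.428×10³ s ÷ 60.00 = 107.1 min.

T ≈ 107.1 min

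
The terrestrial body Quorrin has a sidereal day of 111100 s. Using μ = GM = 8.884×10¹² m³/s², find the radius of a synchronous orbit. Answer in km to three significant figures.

r_sync ≈ 14100 km

A synchronous orbit has period T, so by Kepler's third law a = (μT²/4π²)^(1/3).
μT²/4π² = 8.884×10¹² × (1.111×10⁵)² / 39.48 = 2.778×10²¹ m³.
a = 1.406×10⁷ m = 14057 km.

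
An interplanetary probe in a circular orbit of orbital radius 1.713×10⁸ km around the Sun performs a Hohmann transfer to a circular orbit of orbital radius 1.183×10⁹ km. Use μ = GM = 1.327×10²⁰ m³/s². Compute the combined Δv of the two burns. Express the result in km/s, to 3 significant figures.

r₁ = 1.713×10⁸ km = 1.713×10¹¹ m.
r₂ = 1.183×10⁹ km = 1.183×10¹² m.
Transfer ellipse a_t = (r₁ + r₂)/2 = 6.772×10¹¹ m.
At r₁: circular v_c1 = √(μ/r₁) = 27830 m/s; transfer-perihelion v_p = √[μ(2/r₁ − 1/a_t)] = 36790 m/s.
Δv₁ = v_p − v_c1 = 8955 m/s.
At r₂: circular v_c2 = √(μ/r₂) = 10590 m/s; transfer-aphelion v_a = √[μ(2/r₂ − 1/a_t)] = 5327 m/s.
Δv₂ = v_c2 − v_a = 5264 m/s.
Total Δv = Δv₁ + Δv₂ = 14220 m/s = 14.22 km/s.

Δv_total ≈ 14.2 km/s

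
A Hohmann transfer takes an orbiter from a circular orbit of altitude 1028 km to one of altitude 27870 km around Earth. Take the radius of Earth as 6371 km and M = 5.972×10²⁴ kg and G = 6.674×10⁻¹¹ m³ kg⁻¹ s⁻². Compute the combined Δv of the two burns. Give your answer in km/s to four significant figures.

μ = GM = 6.674×10⁻¹¹ × 5.972×10²⁴ = 3.986×10¹⁴ m³/s².
r₁ = 6371 + 1028 = 7399.0 km = 7.3990×10⁶ m.
r₂ = 6371 + 27870 = 34241 km = 3.4241×10⁷ m.
Transfer ellipse a_t = (r₁ + r₂)/2 = 2.082×10⁷ m.
At r₁: circular v_c1 = √(μ/r₁) = 7340 m/s; transfer-perigee v_p = √[μ(2/r₁ − 1/a_t)] = 9412 m/s.
Δv₁ = v_p − v_c1 = 2073 m/s.
At r₂: circular v_c2 = √(μ/r₂) = 3412 m/s; transfer-apogee v_a = √[μ(2/r₂ − 1/a_t)] = 2034 m/s.
Δv₂ = v_c2 − v_a = 1378 m/s.
Total Δv = Δv₁ + Δv₂ = 3451 m/s = 3.451 km/s.

Δv_total ≈ 3.451 km/s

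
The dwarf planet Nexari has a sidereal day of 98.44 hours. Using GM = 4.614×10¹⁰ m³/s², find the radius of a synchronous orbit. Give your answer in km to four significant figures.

r_sync ≈ 5275 km

T = 98.44 hours = 3.544×10⁵ s.
A synchronous orbit has period T, so by Kepler's third law a = (μT²/4π²)^(1/3).
μT²/4π² = 4.614×10¹⁰ × (3.544×10⁵)² / 39.48 = 1.468×10²⁰ m³.
a = 5.275×10⁶ m = 5275.0 km.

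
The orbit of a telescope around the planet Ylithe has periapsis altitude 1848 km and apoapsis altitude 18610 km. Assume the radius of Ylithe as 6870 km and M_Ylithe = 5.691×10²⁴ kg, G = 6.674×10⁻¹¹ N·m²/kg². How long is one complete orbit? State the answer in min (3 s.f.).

μ = GM = 6.674×10⁻¹¹ × 5.691×10²⁴ = 3.798×10¹⁴ m³/s².
r_p = 6870 + 1848 = 8718.0 km = 8.7180×10⁶ m.
r_a = 6870 + 18610 = 25480 km = 2.5480×10⁷ m.
Semi-major axis a = (r_p + r_a)/2 = (8718.0 + 25480)/2 = 17099 km = 1.710×10⁷ m.
By Kepler's third law T = 2π√(a³/μ) = 2π × 3.628×10³ = 2.280×10⁴ s.
= 379.9 min.

T ≈ 380 min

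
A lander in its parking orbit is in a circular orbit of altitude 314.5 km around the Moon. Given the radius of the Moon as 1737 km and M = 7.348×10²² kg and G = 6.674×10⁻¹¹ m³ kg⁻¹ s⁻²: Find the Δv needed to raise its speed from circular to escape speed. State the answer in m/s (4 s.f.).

Δv ≈ 640.4 m/s

μ = GM = 6.674×10⁻¹¹ × 7.348×10²² = 4.904×10¹² m³/s².
r = 1737 + 314.5 = 2051.5 km = 2.0515×10⁶ m.
Circular speed v_c = √(μ/r) = 1546 m/s.
Escape speed v_esc = √(2μ/r) = √2 × v_c = 2187 m/s.
Δv = v_esc − v_c = 640.4 m/s.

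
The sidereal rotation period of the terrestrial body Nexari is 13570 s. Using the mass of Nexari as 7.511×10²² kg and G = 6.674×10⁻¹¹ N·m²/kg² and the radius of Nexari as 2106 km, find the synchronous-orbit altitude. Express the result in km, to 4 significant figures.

h_sync ≈ 753.5 km

μ = GM = 6.674×10⁻¹¹ × 7.511×10²² = 5.013×10¹² m³/s².
A synchronous orbit has period T, so by Kepler's third law a = (μT²/4π²)^(1/3).
μT²/4π² = 5.013×10¹² × (1.357×10⁴)² / 39.48 = 2.338×10¹⁹ m³.
a = 2.860×10⁶ m = 2859.5 km.
Altitude h = a − R = 2859.5 − 2106 = 753.53 km.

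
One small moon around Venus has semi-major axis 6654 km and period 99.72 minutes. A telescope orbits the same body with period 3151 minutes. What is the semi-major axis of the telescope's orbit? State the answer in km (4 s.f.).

Kepler's third law: a³ ∝ T², so a₂ = a₁ (T₂/T₁)^(2/3).
T₂/T₁ = 31.60, (T₂/T₁)^(2/3) = 9.995.
a₂ = 6654 × 9.995 = 66510 km.

a₂ ≈ 66510 km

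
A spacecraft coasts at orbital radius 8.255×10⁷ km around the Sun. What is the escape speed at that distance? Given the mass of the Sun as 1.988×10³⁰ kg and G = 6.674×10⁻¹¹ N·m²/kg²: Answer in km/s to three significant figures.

μ = GM = 6.674×10⁻¹¹ × 1.988×10³⁰ = 1.327×10²⁰ m³/s².
r = 8.255×10⁷ km = 8.255×10¹⁰ m.
Escape speed v_esc = √(2μ/r) = √(2 × 1.327×10²⁰ / 8.255×10¹⁰) = √(3.215×10⁹) = 56700 m/s.
= 56.70 km/s.

v_esc ≈ 56.7 km/s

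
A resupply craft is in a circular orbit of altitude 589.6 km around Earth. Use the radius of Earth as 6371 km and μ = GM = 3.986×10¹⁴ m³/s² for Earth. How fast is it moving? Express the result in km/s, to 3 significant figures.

v ≈ 7.57 km/s

r = 6371 + 589.6 = 6960.6 km = 6.9606×10⁶ m.
For a circular orbit v = √(μ/r) = √(3.986×10¹⁴ / 6.961×10⁶) = √(5.727×10⁷) = 7567 m/s.
That is 7.567 km/s.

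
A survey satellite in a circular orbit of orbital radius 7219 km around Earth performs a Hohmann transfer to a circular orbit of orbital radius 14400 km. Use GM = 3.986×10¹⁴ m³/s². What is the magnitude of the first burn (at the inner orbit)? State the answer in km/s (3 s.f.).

Δv ≈ 1.15 km/s

r₁ = 7219 km = 7.219×10⁶ m.
r₂ = 14400 km = 1.440×10⁷ m.
Transfer ellipse a_t = (r₁ + r₂)/2 = 1.081×10⁷ m.
At r₁: circular v_c1 = √(μ/r₁) = 7431 m/s; transfer-perigee v_p = √[μ(2/r₁ − 1/a_t)] = 8576 m/s.
Δv₁ = v_p − v_c1 = 1146 m/s.
= 1.146 km/s.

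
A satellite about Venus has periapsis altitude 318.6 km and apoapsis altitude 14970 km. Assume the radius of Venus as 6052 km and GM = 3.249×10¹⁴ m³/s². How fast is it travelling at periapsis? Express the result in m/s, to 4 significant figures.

v ≈ 8847 m/s

r_p = 6052 + 318.6 = 6370.6 km = 6.3706×10⁶ m.
r_a = 6052 + 14970 = 21022 km = 2.1022×10⁷ m.
Semi-major axis a = (r_p + r_a)/2 = 13696 km = 1.370×10⁷ m.
Vis-viva: v² = μ(2/r − 1/a) = 3.249×10¹⁴ × (3.139×10⁻⁷ − 7.301×10⁻⁸) = 7.828×10⁷ m²/s².
v = 8847 m/s.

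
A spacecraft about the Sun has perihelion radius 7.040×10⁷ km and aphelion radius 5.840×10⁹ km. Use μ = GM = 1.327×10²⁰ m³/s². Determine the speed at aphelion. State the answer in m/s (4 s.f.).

Semi-major axis a = (r_p + r_a)/2 = 2.9552×10⁹ km = 2.955×10¹² m.
Vis-viva: v² = μ(2/r − 1/a) = 1.327×10²⁰ × (3.425×10⁻¹³ − 3.384×10⁻¹³) = 5.413×10⁵ m²/s².
v = 735.7 m/s.

v ≈ 735.7 m/s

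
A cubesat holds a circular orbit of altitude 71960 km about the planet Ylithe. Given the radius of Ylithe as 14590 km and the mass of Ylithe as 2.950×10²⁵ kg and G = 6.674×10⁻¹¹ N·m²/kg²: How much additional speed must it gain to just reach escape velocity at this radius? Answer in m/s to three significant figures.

Δv ≈ 1980 m/s

μ = GM = 6.674×10⁻¹¹ × 2.950×10²⁵ = 1.969×10¹⁵ m³/s².
r = 14590 + 71960 = 86550 km = 8.6550×10⁷ m.
Circular speed v_c = √(μ/r) = 4769 m/s.
Escape speed v_esc = √(2μ/r) = √2 × v_c = 6745 m/s.
Δv = v_esc − v_c = 1976 m/s.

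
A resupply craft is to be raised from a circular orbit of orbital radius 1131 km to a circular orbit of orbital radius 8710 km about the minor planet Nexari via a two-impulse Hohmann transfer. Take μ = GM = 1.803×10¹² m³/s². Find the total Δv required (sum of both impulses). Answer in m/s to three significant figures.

r₁ = 1131 km = 1.131×10⁶ m.
r₂ = 8710 km = 8.710×10⁶ m.
Transfer ellipse a_t = (r₁ + r₂)/2 = 4.920×10⁶ m.
At r₁: circular v_c1 = √(μ/r₁) = 1263 m/s; transfer-periapsis v_p = √[μ(2/r₁ − 1/a_t)] = 1680 m/s.
Δv₁ = v_p − v_c1 = 417.2 m/s.
At r₂: circular v_c2 = √(μ/r₂) = 455.0 m/s; transfer-apoapsis v_a = √[μ(2/r₂ − 1/a_t)] = 218.1 m/s.
Δv₂ = v_c2 − v_a = 236.8 m/s.
Total Δv = Δv₁ + Δv₂ = 654.1 m/s.

Δv_total ≈ 654 m/s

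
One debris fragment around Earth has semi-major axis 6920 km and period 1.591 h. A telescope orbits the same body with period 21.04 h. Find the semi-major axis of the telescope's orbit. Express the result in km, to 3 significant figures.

a₂ ≈ 38700 km

Kepler's third law: a³ ∝ T², so a₂ = a₁ (T₂/T₁)^(2/3).
T₂/T₁ = 13.22, (T₂/T₁)^(2/3) = 5.592.
a₂ = 6920 × 5.592 = 38700 km.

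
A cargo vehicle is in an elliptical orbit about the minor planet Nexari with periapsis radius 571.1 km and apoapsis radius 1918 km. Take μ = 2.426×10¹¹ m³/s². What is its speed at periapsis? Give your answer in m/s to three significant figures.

Semi-major axis a = (r_p + r_a)/2 = 1244.5 km = 1.245×10⁶ m.
Vis-viva: v² = μ(2/r − 1/a) = 2.426×10¹¹ × (3.502×10⁻⁶ − 8.035×10⁻⁷) = 6.547×10⁵ m²/s².
v = 809.1 m/s.

v ≈ 809 m/s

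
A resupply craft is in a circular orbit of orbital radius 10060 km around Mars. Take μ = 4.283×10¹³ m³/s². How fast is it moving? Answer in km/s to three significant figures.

v ≈ 2.06 km/s

r = 10060 km = 1.006×10⁷ m.
For a circular orbit v = √(μ/r) = √(4.283×10¹³ / 1.006×10⁷) = √(4.257×10⁶) = 2063 m/s.
That is 2.063 km/s.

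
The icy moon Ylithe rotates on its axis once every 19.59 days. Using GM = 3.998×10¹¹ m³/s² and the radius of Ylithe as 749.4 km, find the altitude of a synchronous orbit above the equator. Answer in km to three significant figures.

h_sync ≈ 30000 km

T = 19.59 days = 1.693×10⁶ s.
A synchronous orbit has period T, so by Kepler's third law a = (μT²/4π²)^(1/3).
μT²/4π² = 3.998×10¹¹ × (1.693×10⁶)² / 39.48 = 2.901×10²² m³.
a = 3.073×10⁷ m = 30727 km.
Altitude h = a − R = 30727 − 749.4 = 29978 km.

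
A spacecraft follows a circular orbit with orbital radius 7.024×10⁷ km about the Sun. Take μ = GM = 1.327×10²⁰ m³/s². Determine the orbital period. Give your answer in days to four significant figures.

r = 7.024×10⁷ km = 7.024×10¹⁰ m.
Kepler's third law: T = 2π√(r³/μ) = 2π√((7.024×10¹⁰)³ / 1.327×10²⁰).
r³/μ = 2.611×10¹² s², so T = 2π × 1.616×10⁶ = 1.015×10⁷ s.
Converting: 1.015×10⁷ s ÷ 86400 = 117.5 days.

T ≈ 117.5 days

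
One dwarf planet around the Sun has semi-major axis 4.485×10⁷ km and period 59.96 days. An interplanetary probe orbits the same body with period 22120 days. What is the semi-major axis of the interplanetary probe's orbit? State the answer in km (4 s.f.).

a₂ ≈ 2.307×10⁹ km

Kepler's third law: a³ ∝ T², so a₂ = a₁ (T₂/T₁)^(2/3).
T₂/T₁ = 368.9, (T₂/T₁)^(2/3) = 51.44.
a₂ = 4.485×10⁷ × 51.44 = 2.307×10⁹ km.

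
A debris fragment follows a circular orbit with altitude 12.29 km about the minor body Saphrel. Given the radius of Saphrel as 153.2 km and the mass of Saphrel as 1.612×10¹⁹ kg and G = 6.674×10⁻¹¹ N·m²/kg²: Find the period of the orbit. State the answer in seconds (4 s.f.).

T ≈ 12900 seconds

μ = GM = 6.674×10⁻¹¹ × 1.612×10¹⁹ = 1.076×10⁹ m³/s².
r = 153.2 + 12.29 = 165.49 km = 1.6549×10⁵ m.
Kepler's third law: T = 2π√(r³/μ) = 2π√((1.655×10⁵)³ / 1.076×10⁹).
r³/μ = 4.213×10⁶ s², so T = 2π × 2.052×10³ = 1.290×10⁴ s.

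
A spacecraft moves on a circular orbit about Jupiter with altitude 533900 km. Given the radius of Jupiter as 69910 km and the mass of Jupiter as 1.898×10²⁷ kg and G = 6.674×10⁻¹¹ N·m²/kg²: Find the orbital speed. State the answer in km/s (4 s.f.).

v ≈ 14.48 km/s

μ = GM = 6.674×10⁻¹¹ × 1.898×10²⁷ = 1.267×10¹⁷ m³/s².
r = 69910 + 533900 = 603810 km = 6.0381×10⁸ m.
For a circular orbit v = √(μ/r) = √(1.267×10¹⁷ / 6.038×10⁸) = √(2.098×10⁸) = 14480 m/s.
That is 14.48 km/s.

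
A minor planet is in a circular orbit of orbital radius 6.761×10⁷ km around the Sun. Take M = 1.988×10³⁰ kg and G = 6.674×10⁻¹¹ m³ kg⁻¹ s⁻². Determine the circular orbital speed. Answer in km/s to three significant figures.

μ = GM = 6.674×10⁻¹¹ × 1.988×10³⁰ = 1.327×10²⁰ m³/s².
r = 6.761×10⁷ km = 6.761×10¹⁰ m.
For a circular orbit v = √(μ/r) = √(1.327×10²⁰ / 6.761×10¹⁰) = √(1.962×10⁹) = 44300 m/s.
That is 44.30 km/s.

v ≈ 44.3 km/s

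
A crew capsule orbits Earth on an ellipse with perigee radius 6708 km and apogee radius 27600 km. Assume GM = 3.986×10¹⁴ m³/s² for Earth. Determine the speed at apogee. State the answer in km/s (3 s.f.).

v ≈ 2.38 km/s

Semi-major axis a = (r_p + r_a)/2 = 17154 km = 1.715×10⁷ m.
Vis-viva: v² = μ(2/r − 1/a) = 3.986×10¹⁴ × (7.246×10⁻⁸ − 5.830×10⁻⁸) = 5.647×10⁶ m²/s².
v = 2376 m/s = 2.376 km/s.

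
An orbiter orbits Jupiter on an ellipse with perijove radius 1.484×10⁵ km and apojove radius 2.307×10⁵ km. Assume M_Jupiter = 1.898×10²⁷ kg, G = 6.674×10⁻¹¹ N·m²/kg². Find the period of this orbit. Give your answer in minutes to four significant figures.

μ = GM = 6.674×10⁻¹¹ × 1.898×10²⁷ = 1.267×10¹⁷ m³/s².
Semi-major axis a = (r_p + r_a)/2 = (1.4840×10⁵ + 2.3070×10⁵)/2 = 1.8955×10⁵ km = 1.896×10⁸ m.
By Kepler's third law T = 2π√(a³/μ) = 2π × 7.332×10³ = 4.607×10⁴ s.
= 767.8 minutes.

T ≈ 767.8 minutes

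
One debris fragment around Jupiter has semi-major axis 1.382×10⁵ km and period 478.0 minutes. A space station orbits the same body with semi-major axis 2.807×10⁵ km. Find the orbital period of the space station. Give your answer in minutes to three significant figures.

T₂ ≈ 1380 minutes

Kepler's third law: T² ∝ a³, so T₂ = T₁ (a₂/a₁)^(3/2).
a₂/a₁ = 2.031, (a₂/a₁)^(3/2) = 2.895.
T₂ = 478.0 × 2.895 = 1384 minutes.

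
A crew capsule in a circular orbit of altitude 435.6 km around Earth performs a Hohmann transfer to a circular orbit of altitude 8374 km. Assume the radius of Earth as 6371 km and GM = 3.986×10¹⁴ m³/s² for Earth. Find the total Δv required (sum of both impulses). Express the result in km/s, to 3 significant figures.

r₁ = 6371 + 435.6 = 6806.6 km = 6.8066×10⁶ m.
r₂ = 6371 + 8374 = 14745 km = 1.4745×10⁷ m.
Transfer ellipse a_t = (r₁ + r₂)/2 = 1.078×10⁷ m.
At r₁: circular v_c1 = √(μ/r₁) = 7653 m/s; transfer-perigee v_p = √[μ(2/r₁ − 1/a_t)] = 8952 m/s.
Δv₁ = v_p − v_c1 = 1299 m/s.
At r₂: circular v_c2 = √(μ/r₂) = 5199 m/s; transfer-apogee v_a = √[μ(2/r₂ − 1/a_t)] = 4132 m/s.
Δv₂ = v_c2 − v_a = 1067 m/s.
Total Δv = Δv₁ + Δv₂ = 2366 m/s = 2.366 km/s.

Δv_total ≈ 2.37 km/s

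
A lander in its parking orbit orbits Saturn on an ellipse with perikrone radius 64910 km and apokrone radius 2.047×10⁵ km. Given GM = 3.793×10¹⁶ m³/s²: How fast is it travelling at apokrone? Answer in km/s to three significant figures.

Semi-major axis a = (r_p + r_a)/2 = 1.3480×10⁵ km = 1.348×10⁸ m.
Vis-viva: v² = μ(2/r − 1/a) = 3.793×10¹⁶ × (9.770×10⁻⁹ − 7.418×10⁻⁹) = 8.922×10⁷ m²/s².
v = 9446 m/s = 9.446 km/s.

v ≈ 9.45 km/s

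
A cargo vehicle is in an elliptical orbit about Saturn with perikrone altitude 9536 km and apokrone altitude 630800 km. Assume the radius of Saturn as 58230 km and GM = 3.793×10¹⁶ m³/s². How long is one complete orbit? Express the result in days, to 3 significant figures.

T ≈ 2.75 days

r_p = 58230 + 9536 = 67766 km = 6.7766×10⁷ m.
r_a = 58230 + 630800 = 689030 km = 6.8903×10⁸ m.
Semi-major axis a = (r_p + r_a)/2 = (67766 + 6.8903×10⁵)/2 = 3.7840×10⁵ km = 3.784×10⁸ m.
By Kepler's third law T = 2π√(a³/μ) = 2π × 3.779×10⁴ = 2.375×10⁵ s.
= 2.749 days.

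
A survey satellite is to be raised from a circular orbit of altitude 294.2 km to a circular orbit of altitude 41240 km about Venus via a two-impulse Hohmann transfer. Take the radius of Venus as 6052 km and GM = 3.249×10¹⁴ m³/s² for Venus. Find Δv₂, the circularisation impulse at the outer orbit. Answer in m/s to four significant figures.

r₁ = 6052 + 294.2 = 6346.2 km = 6.3462×10⁶ m.
r₂ = 6052 + 41240 = 47292 km = 4.7292×10⁷ m.
Transfer ellipse a_t = (r₁ + r₂)/2 = 2.682×10⁷ m.
At r₁: circular v_c1 = √(μ/r₁) = 7155 m/s; transfer-periapsis v_p = √[μ(2/r₁ − 1/a_t)] = 9501 m/s.
At r₂: circular v_c2 = √(μ/r₂) = 2621 m/s; transfer-apoapsis v_a = √[μ(2/r₂ − 1/a_t)] = 1275 m/s.
Δv₂ = v_c2 − v_a = 1346 m/s.

Δv ≈ 1346 m/s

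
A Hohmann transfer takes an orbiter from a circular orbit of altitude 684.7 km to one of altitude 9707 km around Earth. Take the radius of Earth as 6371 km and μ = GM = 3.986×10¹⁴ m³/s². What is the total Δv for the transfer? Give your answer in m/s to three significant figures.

Δv_total ≈ 2440 m/s

r₁ = 6371 + 684.7 = 7055.7 km = 7.0557×10⁶ m.
r₂ = 6371 + 9707 = 16078 km = 1.6078×10⁷ m.
Transfer ellipse a_t = (r₁ + r₂)/2 = 1.157×10⁷ m.
At r₁: circular v_c1 = √(μ/r₁) = 7516 m/s; transfer-perigee v_p = √[μ(2/r₁ − 1/a_t)] = 8861 m/s.
Δv₁ = v_p − v_c1 = 1345 m/s.
At r₂: circular v_c2 = √(μ/r₂) = 4979 m/s; transfer-apogee v_a = √[μ(2/r₂ − 1/a_t)] = 3889 m/s.
Δv₂ = v_c2 − v_a = 1090 m/s.
Total Δv = Δv₁ + Δv₂ = 2436 m/s.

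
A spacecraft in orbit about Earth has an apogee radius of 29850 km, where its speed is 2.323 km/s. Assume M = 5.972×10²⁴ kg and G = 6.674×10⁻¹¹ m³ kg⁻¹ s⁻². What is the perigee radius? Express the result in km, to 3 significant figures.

perigee radius ≈ 7560 km

μ = GM = 6.674×10⁻¹¹ × 5.972×10²⁴ = 3.986×10¹⁴ m³/s².
r_a = 2.985×10⁷ m.
Specific energy ε = v²/2 − μ/r = -1.065×10⁷ J/kg, so a = −μ/(2ε) = 1.870×10⁷ m.
The apsides satisfy r_p + r_a = 2a, so the perigee radius is 2a − r_a = 7.559×10⁶ m = 7559.4 km.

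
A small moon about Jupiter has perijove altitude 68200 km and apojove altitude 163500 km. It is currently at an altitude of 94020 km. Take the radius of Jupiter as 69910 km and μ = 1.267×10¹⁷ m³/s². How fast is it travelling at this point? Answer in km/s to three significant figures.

r_p = 69910 + 68200 = 138110 km = 1.3811×10⁸ m.
r_a = 69910 + 163500 = 233410 km = 2.3341×10⁸ m.
r = 69910 + 94020 = 1.6393×10⁵ km = 1.639×10⁸ m.
Semi-major axis a = (r_p + r_a)/2 = 1.8576×10⁵ km = 1.858×10⁸ m.
Vis-viva: v² = μ(2/r − 1/a) = 1.267×10¹⁷ × (1.220×10⁻⁸ − 5.383×10⁻⁹) = 8.637×10⁸ m²/s².
v = 29390 m/s = 29.39 km/s.

v ≈ 29.4 km/s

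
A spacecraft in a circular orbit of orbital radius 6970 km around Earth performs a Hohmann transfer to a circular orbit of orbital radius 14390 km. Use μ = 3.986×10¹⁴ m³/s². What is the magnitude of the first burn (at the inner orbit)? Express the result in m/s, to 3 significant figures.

r₁ = 6970 km = 6.970×10⁶ m.
r₂ = 14390 km = 1.439×10⁷ m.
Transfer ellipse a_t = (r₁ + r₂)/2 = 1.068×10⁷ m.
At r₁: circular v_c1 = √(μ/r₁) = 7562 m/s; transfer-perigee v_p = √[μ(2/r₁ − 1/a_t)] = 8778 m/s.
Δv₁ = v_p − v_c1 = 1216 m/s.

Δv ≈ 1220 m/s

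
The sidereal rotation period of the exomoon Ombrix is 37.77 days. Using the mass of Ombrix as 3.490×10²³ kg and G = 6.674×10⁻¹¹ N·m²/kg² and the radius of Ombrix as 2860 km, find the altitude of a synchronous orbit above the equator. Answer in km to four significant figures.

h_sync ≈ 1.817×10⁵ km

μ = GM = 6.674×10⁻¹¹ × 3.490×10²³ = 2.329×10¹³ m³/s².
T = 37.77 days = 3.263×10⁶ s.
A synchronous orbit has period T, so by Kepler's third law a = (μT²/4π²)^(1/3).
μT²/4π² = 2.329×10¹³ × (3.263×10⁶)² / 39.48 = 6.283×10²⁴ m³.
a = 1.845×10⁸ m = 1.8453×10⁵ km.
Altitude h = a − R = 1.8453×10⁵ − 2860 = 1.8167×10⁵ km.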